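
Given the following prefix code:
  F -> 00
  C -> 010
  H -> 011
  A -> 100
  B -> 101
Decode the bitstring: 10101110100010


Decoding step by step:
Bits 101 -> B
Bits 011 -> H
Bits 101 -> B
Bits 00 -> F
Bits 010 -> C


Decoded message: BHBFC


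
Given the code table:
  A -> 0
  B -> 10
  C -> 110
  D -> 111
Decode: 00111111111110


Decoding:
0 -> A
0 -> A
111 -> D
111 -> D
111 -> D
110 -> C


Result: AADDDC


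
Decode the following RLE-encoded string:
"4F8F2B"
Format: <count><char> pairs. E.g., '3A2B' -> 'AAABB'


Expanding each <count><char> pair:
  4F -> 'FFFF'
  8F -> 'FFFFFFFF'
  2B -> 'BB'

Decoded = FFFFFFFFFFFFBB


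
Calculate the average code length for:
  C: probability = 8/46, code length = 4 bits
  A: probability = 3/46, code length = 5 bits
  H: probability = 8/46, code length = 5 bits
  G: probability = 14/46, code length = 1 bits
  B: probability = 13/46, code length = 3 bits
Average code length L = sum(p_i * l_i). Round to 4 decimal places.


Weighted contributions p_i * l_i:
  C: (8/46) * 4 = 32/46
  A: (3/46) * 5 = 15/46
  H: (8/46) * 5 = 40/46
  G: (14/46) * 1 = 14/46
  B: (13/46) * 3 = 39/46
Sum = (32 + 15 + 40 + 14 + 39)/46 = 140/46

L = 140/46 = 3.0435 bits/symbol


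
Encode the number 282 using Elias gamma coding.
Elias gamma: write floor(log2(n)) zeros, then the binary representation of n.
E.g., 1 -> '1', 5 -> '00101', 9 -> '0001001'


num_bits = floor(log2(282)) + 1 = 9
leading_zeros = num_bits - 1 = 8
binary(282) = 100011010

Elias gamma(282) = '00000000' + '100011010' = 00000000100011010 (17 bits)


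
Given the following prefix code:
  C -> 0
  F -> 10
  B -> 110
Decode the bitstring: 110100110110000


Decoding step by step:
Bits 110 -> B
Bits 10 -> F
Bits 0 -> C
Bits 110 -> B
Bits 110 -> B
Bits 0 -> C
Bits 0 -> C
Bits 0 -> C


Decoded message: BFCBBCCC


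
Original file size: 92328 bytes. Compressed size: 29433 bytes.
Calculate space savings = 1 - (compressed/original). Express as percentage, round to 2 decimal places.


ratio = compressed/original = 29433/92328 = 0.318787
savings = 1 - ratio = 1 - 0.318787 = 0.681213
as a percentage: 0.681213 * 100 = 68.12%

Space savings = 1 - 29433/92328 = 68.12%


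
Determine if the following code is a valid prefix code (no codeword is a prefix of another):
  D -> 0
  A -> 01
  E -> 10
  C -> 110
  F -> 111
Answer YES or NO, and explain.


Checking each pair (does one codeword prefix another?):
  D='0' vs A='01': prefix -- VIOLATION

NO -- this is NOT a valid prefix code. D (0) is a prefix of A (01).


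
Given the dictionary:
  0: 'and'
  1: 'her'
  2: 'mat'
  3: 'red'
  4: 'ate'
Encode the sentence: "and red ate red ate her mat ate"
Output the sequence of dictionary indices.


Look up each word in the dictionary:
  'and' -> 0
  'red' -> 3
  'ate' -> 4
  'red' -> 3
  'ate' -> 4
  'her' -> 1
  'mat' -> 2
  'ate' -> 4

Encoded: [0, 3, 4, 3, 4, 1, 2, 4]


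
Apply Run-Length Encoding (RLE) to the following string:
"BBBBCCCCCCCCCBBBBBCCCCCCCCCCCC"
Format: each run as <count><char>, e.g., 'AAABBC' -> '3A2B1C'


Scanning runs left to right:
  i=0: run of 'B' x 4 -> '4B'
  i=4: run of 'C' x 9 -> '9C'
  i=13: run of 'B' x 5 -> '5B'
  i=18: run of 'C' x 12 -> '12C'

RLE = 4B9C5B12C


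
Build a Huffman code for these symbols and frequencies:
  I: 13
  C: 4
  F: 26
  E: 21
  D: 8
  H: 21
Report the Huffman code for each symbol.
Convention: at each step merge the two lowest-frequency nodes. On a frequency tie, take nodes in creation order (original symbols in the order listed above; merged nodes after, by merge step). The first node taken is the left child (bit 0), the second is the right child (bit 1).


Huffman tree construction:
Step 1: Merge C(4) + D(8) = 12
Step 2: Merge (C+D)(12) + I(13) = 25
Step 3: Merge E(21) + H(21) = 42
Step 4: Merge ((C+D)+I)(25) + F(26) = 51
Step 5: Merge (E+H)(42) + (((C+D)+I)+F)(51) = 93
Read each symbol's code off the tree from the root (left child = 0, right child = 1).

Codes:
  I: 101 (length 3)
  C: 1000 (length 4)
  F: 11 (length 2)
  E: 00 (length 2)
  D: 1001 (length 4)
  H: 01 (length 2)
Average code length: 223/93 = 2.3978 bits/symbol


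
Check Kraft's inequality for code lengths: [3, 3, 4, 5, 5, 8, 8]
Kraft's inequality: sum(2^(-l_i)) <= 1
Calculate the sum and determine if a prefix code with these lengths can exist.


Sum = 2^(-3) + 2^(-3) + 2^(-4) + 2^(-5) + 2^(-5) + 2^(-8) + 2^(-8)
    = 0.125 + 0.125 + 0.0625 + 0.03125 + 0.03125 + 0.00390625 + 0.00390625
    = 98/256 = 0.3828125
Since 0.3828125 <= 1, Kraft's inequality IS satisfied.
A prefix code with these lengths CAN exist.

Kraft sum = 0.3828125. Satisfied.


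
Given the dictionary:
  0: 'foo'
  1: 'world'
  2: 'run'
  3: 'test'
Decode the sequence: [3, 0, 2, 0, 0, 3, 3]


Look up each index in the dictionary:
  3 -> 'test'
  0 -> 'foo'
  2 -> 'run'
  0 -> 'foo'
  0 -> 'foo'
  3 -> 'test'
  3 -> 'test'

Decoded: "test foo run foo foo test test"


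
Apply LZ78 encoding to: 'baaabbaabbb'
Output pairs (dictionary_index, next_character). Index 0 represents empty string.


LZ78 encoding steps:
Dictionary: {0: ''}
Step 1: w='' (idx 0), next='b' -> output (0, 'b'), add 'b' as idx 1
Step 2: w='' (idx 0), next='a' -> output (0, 'a'), add 'a' as idx 2
Step 3: w='a' (idx 2), next='a' -> output (2, 'a'), add 'aa' as idx 3
Step 4: w='b' (idx 1), next='b' -> output (1, 'b'), add 'bb' as idx 4
Step 5: w='aa' (idx 3), next='b' -> output (3, 'b'), add 'aab' as idx 5
Step 6: w='bb' (idx 4), end of input -> output (4, '')


Encoded: [(0, 'b'), (0, 'a'), (2, 'a'), (1, 'b'), (3, 'b'), (4, '')]


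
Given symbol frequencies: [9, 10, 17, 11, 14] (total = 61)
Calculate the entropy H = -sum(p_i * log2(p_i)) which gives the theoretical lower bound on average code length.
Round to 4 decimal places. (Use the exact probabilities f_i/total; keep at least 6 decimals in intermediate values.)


Per-symbol terms -p_i * log2(p_i) with p_i = f_i/61:
  p = 9/61 = 0.147541: log2(p) = -2.760812, -p*log2(p) = 0.407333
  p = 10/61 = 0.163934: log2(p) = -2.608809, -p*log2(p) = 0.427674
  p = 17/61 = 0.278689: log2(p) = -1.843274, -p*log2(p) = 0.513699
  p = 11/61 = 0.180328: log2(p) = -2.471306, -p*log2(p) = 0.445645
  p = 14/61 = 0.229508: log2(p) = -2.123382, -p*log2(p) = 0.487334
H = 0.407333 + 0.427674 + 0.513699 + 0.445645 + 0.487334 = 2.281685

H = 2.2817 bits/symbol


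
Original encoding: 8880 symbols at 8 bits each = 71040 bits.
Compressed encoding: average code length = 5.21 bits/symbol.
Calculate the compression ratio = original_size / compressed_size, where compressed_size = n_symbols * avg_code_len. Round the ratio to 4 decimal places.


original_size = n_symbols * orig_bits = 8880 * 8 = 71040 bits
compressed_size = n_symbols * avg_code_len = 8880 * 5.21 = 46264.8 bits
ratio = original_size / compressed_size = 71040 / 46264.8 = 1.5355

Compression ratio = 1.5355


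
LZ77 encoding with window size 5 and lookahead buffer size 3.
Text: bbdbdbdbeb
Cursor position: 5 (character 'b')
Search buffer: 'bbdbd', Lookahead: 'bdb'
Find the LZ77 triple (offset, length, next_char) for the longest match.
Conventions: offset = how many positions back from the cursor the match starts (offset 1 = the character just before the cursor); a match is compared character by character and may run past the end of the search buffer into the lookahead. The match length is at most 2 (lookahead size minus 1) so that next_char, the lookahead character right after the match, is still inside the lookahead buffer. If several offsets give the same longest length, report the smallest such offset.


Try each offset into the search buffer:
  offset=1 (pos 4, char 'd'): match length 0
  offset=2 (pos 3, char 'b'): match length 2
  offset=3 (pos 2, char 'd'): match length 0
  offset=4 (pos 1, char 'b'): match length 2
  offset=5 (pos 0, char 'b'): match length 1
Longest match has length 2, found at offsets 2, 4; take the smallest, offset 2.
next_char = character at position 5 + 2 = 7 -> 'b'

Best match: offset=2, length=2 (matching 'bd' starting at position 3)
LZ77 triple: (2, 2, 'b')


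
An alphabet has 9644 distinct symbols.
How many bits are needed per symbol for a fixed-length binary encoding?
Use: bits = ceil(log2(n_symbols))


log2(9644) = 13.2354
Bracket: 2^13 = 8192 < 9644 <= 2^14 = 16384
So ceil(log2(9644)) = 14

bits = ceil(log2(9644)) = ceil(13.2354) = 14 bits


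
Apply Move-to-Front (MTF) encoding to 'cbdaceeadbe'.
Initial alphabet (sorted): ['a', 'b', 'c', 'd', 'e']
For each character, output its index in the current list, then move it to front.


MTF encoding:
'c': index 2 in ['a', 'b', 'c', 'd', 'e'] -> ['c', 'a', 'b', 'd', 'e']
'b': index 2 in ['c', 'a', 'b', 'd', 'e'] -> ['b', 'c', 'a', 'd', 'e']
'd': index 3 in ['b', 'c', 'a', 'd', 'e'] -> ['d', 'b', 'c', 'a', 'e']
'a': index 3 in ['d', 'b', 'c', 'a', 'e'] -> ['a', 'd', 'b', 'c', 'e']
'c': index 3 in ['a', 'd', 'b', 'c', 'e'] -> ['c', 'a', 'd', 'b', 'e']
'e': index 4 in ['c', 'a', 'd', 'b', 'e'] -> ['e', 'c', 'a', 'd', 'b']
'e': index 0 in ['e', 'c', 'a', 'd', 'b'] -> ['e', 'c', 'a', 'd', 'b']
'a': index 2 in ['e', 'c', 'a', 'd', 'b'] -> ['a', 'e', 'c', 'd', 'b']
'd': index 3 in ['a', 'e', 'c', 'd', 'b'] -> ['d', 'a', 'e', 'c', 'b']
'b': index 4 in ['d', 'a', 'e', 'c', 'b'] -> ['b', 'd', 'a', 'e', 'c']
'e': index 3 in ['b', 'd', 'a', 'e', 'c'] -> ['e', 'b', 'd', 'a', 'c']


Output: [2, 2, 3, 3, 3, 4, 0, 2, 3, 4, 3]


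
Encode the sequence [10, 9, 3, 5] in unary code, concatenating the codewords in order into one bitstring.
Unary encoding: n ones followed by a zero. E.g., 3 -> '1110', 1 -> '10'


Encode each number as n ones followed by a terminating 0:
  10 -> 11111111110 (11 bits)
  9 -> 1111111110 (10 bits)
  3 -> 1110 (4 bits)
  5 -> 111110 (6 bits)
Total length = 11 + 10 + 4 + 6 = 31 bits.

Unary([10, 9, 3, 5]) = 1111111111011111111101110111110 (31 bits)


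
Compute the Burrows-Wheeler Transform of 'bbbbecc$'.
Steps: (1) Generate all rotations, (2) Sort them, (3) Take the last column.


Rotations (sorted):
  0: $bbbbecc -> last char: c
  1: bbbbecc$ -> last char: $
  2: bbbecc$b -> last char: b
  3: bbecc$bb -> last char: b
  4: becc$bbb -> last char: b
  5: c$bbbbec -> last char: c
  6: cc$bbbbe -> last char: e
  7: ecc$bbbb -> last char: b


BWT = c$bbbceb


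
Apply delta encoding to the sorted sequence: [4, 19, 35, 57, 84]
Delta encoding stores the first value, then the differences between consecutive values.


First value: 4
Deltas:
  19 - 4 = 15
  35 - 19 = 16
  57 - 35 = 22
  84 - 57 = 27


Delta encoded: [4, 15, 16, 22, 27]


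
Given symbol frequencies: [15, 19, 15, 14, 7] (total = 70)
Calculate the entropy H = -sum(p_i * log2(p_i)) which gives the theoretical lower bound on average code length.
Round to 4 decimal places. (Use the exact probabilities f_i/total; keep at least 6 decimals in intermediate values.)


Per-symbol terms -p_i * log2(p_i) with p_i = f_i/70:
  p = 15/70 = 0.214286: log2(p) = -2.222392, -p*log2(p) = 0.476227
  p = 19/70 = 0.271429: log2(p) = -1.881356, -p*log2(p) = 0.510654
  p = 15/70 = 0.214286: log2(p) = -2.222392, -p*log2(p) = 0.476227
  p = 14/70 = 0.200000: log2(p) = -2.321928, -p*log2(p) = 0.464386
  p = 7/70 = 0.100000: log2(p) = -3.321928, -p*log2(p) = 0.332193
H = 0.476227 + 0.510654 + 0.476227 + 0.464386 + 0.332193 = 2.259687

H = 2.2597 bits/symbol


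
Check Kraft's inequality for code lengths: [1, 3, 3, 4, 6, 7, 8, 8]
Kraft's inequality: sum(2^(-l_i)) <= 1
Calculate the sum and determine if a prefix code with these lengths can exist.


Sum = 2^(-1) + 2^(-3) + 2^(-3) + 2^(-4) + 2^(-6) + 2^(-7) + 2^(-8) + 2^(-8)
    = 0.5 + 0.125 + 0.125 + 0.0625 + 0.015625 + 0.0078125 + 0.00390625 + 0.00390625
    = 216/256 = 0.84375
Since 0.84375 <= 1, Kraft's inequality IS satisfied.
A prefix code with these lengths CAN exist.

Kraft sum = 0.84375. Satisfied.


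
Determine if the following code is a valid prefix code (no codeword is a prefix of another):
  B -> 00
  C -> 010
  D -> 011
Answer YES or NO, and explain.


Checking each pair (does one codeword prefix another?):
  B='00' vs C='010': no prefix
  B='00' vs D='011': no prefix
  C='010' vs B='00': no prefix
  C='010' vs D='011': no prefix
  D='011' vs B='00': no prefix
  D='011' vs C='010': no prefix
No violation found over all pairs.

YES -- this is a valid prefix code. No codeword is a prefix of any other codeword.


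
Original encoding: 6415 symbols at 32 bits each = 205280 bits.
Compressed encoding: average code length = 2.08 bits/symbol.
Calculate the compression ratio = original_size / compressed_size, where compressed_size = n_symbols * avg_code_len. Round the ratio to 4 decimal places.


original_size = n_symbols * orig_bits = 6415 * 32 = 205280 bits
compressed_size = n_symbols * avg_code_len = 6415 * 2.08 = 13343.2 bits
ratio = original_size / compressed_size = 205280 / 13343.2 = 15.3846

Compression ratio = 15.3846


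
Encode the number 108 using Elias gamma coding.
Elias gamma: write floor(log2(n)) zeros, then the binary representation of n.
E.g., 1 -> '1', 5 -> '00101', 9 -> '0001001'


num_bits = floor(log2(108)) + 1 = 7
leading_zeros = num_bits - 1 = 6
binary(108) = 1101100

Elias gamma(108) = '000000' + '1101100' = 0000001101100 (13 bits)


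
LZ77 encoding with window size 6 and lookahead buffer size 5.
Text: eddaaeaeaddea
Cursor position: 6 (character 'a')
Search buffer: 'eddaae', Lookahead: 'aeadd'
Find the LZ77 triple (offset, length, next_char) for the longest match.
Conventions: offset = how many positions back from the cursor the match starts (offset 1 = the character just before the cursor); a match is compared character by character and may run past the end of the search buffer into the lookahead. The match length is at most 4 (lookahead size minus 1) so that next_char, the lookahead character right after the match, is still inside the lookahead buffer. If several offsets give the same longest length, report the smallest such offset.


Try each offset into the search buffer:
  offset=1 (pos 5, char 'e'): match length 0
  offset=2 (pos 4, char 'a'): match length 3
  offset=3 (pos 3, char 'a'): match length 1
  offset=4 (pos 2, char 'd'): match length 0
  offset=5 (pos 1, char 'd'): match length 0
  offset=6 (pos 0, char 'e'): match length 0
Longest match has length 3 at offset 2.
next_char = character at position 6 + 3 = 9 -> 'd'

Best match: offset=2, length=3 (matching 'aea' starting at position 4)
LZ77 triple: (2, 3, 'd')


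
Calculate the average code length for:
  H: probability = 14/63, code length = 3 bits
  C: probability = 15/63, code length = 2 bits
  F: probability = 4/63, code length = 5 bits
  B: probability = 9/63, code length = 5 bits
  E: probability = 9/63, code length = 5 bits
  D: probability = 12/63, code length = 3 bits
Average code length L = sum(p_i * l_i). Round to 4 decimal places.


Weighted contributions p_i * l_i:
  H: (14/63) * 3 = 42/63
  C: (15/63) * 2 = 30/63
  F: (4/63) * 5 = 20/63
  B: (9/63) * 5 = 45/63
  E: (9/63) * 5 = 45/63
  D: (12/63) * 3 = 36/63
Sum = (42 + 30 + 20 + 45 + 45 + 36)/63 = 218/63

L = 218/63 = 3.4603 bits/symbol


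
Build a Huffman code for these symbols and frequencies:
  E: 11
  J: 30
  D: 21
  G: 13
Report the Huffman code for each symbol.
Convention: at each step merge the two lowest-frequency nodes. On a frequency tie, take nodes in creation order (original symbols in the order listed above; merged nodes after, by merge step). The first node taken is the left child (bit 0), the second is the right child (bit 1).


Huffman tree construction:
Step 1: Merge E(11) + G(13) = 24
Step 2: Merge D(21) + (E+G)(24) = 45
Step 3: Merge J(30) + (D+(E+G))(45) = 75
Read each symbol's code off the tree from the root (left child = 0, right child = 1).

Codes:
  E: 110 (length 3)
  J: 0 (length 1)
  D: 10 (length 2)
  G: 111 (length 3)
Average code length: 144/75 = 1.9200 bits/symbol


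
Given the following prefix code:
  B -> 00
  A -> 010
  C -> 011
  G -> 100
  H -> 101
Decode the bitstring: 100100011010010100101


Decoding step by step:
Bits 100 -> G
Bits 100 -> G
Bits 011 -> C
Bits 010 -> A
Bits 010 -> A
Bits 100 -> G
Bits 101 -> H


Decoded message: GGCAAGH


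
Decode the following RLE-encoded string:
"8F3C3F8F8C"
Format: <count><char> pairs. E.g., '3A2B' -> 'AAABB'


Expanding each <count><char> pair:
  8F -> 'FFFFFFFF'
  3C -> 'CCC'
  3F -> 'FFF'
  8F -> 'FFFFFFFF'
  8C -> 'CCCCCCCC'

Decoded = FFFFFFFFCCCFFFFFFFFFFFCCCCCCCC


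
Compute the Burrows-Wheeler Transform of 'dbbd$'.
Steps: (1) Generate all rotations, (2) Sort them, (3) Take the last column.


Rotations (sorted):
  0: $dbbd -> last char: d
  1: bbd$d -> last char: d
  2: bd$db -> last char: b
  3: d$dbb -> last char: b
  4: dbbd$ -> last char: $


BWT = ddbb$


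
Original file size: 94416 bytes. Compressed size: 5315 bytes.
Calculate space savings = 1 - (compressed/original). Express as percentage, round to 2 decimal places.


ratio = compressed/original = 5315/94416 = 0.056293
savings = 1 - ratio = 1 - 0.056293 = 0.943707
as a percentage: 0.943707 * 100 = 94.37%

Space savings = 1 - 5315/94416 = 94.37%


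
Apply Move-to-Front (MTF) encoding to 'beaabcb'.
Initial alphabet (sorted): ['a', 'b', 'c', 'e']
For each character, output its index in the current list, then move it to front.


MTF encoding:
'b': index 1 in ['a', 'b', 'c', 'e'] -> ['b', 'a', 'c', 'e']
'e': index 3 in ['b', 'a', 'c', 'e'] -> ['e', 'b', 'a', 'c']
'a': index 2 in ['e', 'b', 'a', 'c'] -> ['a', 'e', 'b', 'c']
'a': index 0 in ['a', 'e', 'b', 'c'] -> ['a', 'e', 'b', 'c']
'b': index 2 in ['a', 'e', 'b', 'c'] -> ['b', 'a', 'e', 'c']
'c': index 3 in ['b', 'a', 'e', 'c'] -> ['c', 'b', 'a', 'e']
'b': index 1 in ['c', 'b', 'a', 'e'] -> ['b', 'c', 'a', 'e']


Output: [1, 3, 2, 0, 2, 3, 1]


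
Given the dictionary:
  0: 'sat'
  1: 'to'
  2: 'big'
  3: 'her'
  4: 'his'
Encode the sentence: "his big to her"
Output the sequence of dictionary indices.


Look up each word in the dictionary:
  'his' -> 4
  'big' -> 2
  'to' -> 1
  'her' -> 3

Encoded: [4, 2, 1, 3]


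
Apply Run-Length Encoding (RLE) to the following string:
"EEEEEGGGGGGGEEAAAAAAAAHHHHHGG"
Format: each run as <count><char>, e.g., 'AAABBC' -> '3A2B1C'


Scanning runs left to right:
  i=0: run of 'E' x 5 -> '5E'
  i=5: run of 'G' x 7 -> '7G'
  i=12: run of 'E' x 2 -> '2E'
  i=14: run of 'A' x 8 -> '8A'
  i=22: run of 'H' x 5 -> '5H'
  i=27: run of 'G' x 2 -> '2G'

RLE = 5E7G2E8A5H2G


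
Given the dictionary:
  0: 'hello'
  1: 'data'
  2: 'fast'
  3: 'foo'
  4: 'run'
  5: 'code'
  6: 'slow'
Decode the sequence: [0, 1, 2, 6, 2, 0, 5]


Look up each index in the dictionary:
  0 -> 'hello'
  1 -> 'data'
  2 -> 'fast'
  6 -> 'slow'
  2 -> 'fast'
  0 -> 'hello'
  5 -> 'code'

Decoded: "hello data fast slow fast hello code"


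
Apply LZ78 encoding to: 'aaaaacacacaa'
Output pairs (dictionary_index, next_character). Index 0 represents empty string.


LZ78 encoding steps:
Dictionary: {0: ''}
Step 1: w='' (idx 0), next='a' -> output (0, 'a'), add 'a' as idx 1
Step 2: w='a' (idx 1), next='a' -> output (1, 'a'), add 'aa' as idx 2
Step 3: w='aa' (idx 2), next='c' -> output (2, 'c'), add 'aac' as idx 3
Step 4: w='a' (idx 1), next='c' -> output (1, 'c'), add 'ac' as idx 4
Step 5: w='ac' (idx 4), next='a' -> output (4, 'a'), add 'aca' as idx 5
Step 6: w='a' (idx 1), end of input -> output (1, '')


Encoded: [(0, 'a'), (1, 'a'), (2, 'c'), (1, 'c'), (4, 'a'), (1, '')]


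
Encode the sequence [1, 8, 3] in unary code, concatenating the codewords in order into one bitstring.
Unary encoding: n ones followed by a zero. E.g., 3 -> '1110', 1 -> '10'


Encode each number as n ones followed by a terminating 0:
  1 -> 10 (2 bits)
  8 -> 111111110 (9 bits)
  3 -> 1110 (4 bits)
Total length = 2 + 9 + 4 = 15 bits.

Unary([1, 8, 3]) = 101111111101110 (15 bits)


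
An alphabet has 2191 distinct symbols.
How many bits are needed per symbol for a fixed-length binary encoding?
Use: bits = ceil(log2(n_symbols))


log2(2191) = 11.0974
Bracket: 2^11 = 2048 < 2191 <= 2^12 = 4096
So ceil(log2(2191)) = 12

bits = ceil(log2(2191)) = ceil(11.0974) = 12 bits


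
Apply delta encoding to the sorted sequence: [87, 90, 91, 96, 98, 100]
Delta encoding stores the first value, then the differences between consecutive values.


First value: 87
Deltas:
  90 - 87 = 3
  91 - 90 = 1
  96 - 91 = 5
  98 - 96 = 2
  100 - 98 = 2


Delta encoded: [87, 3, 1, 5, 2, 2]


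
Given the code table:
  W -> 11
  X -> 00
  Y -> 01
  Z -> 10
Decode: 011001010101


Decoding:
01 -> Y
10 -> Z
01 -> Y
01 -> Y
01 -> Y
01 -> Y


Result: YZYYYY


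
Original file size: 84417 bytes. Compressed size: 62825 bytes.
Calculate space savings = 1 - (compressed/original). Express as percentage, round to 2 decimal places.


ratio = compressed/original = 62825/84417 = 0.744222
savings = 1 - ratio = 1 - 0.744222 = 0.255778
as a percentage: 0.255778 * 100 = 25.58%

Space savings = 1 - 62825/84417 = 25.58%


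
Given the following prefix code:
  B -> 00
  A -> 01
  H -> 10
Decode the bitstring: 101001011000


Decoding step by step:
Bits 10 -> H
Bits 10 -> H
Bits 01 -> A
Bits 01 -> A
Bits 10 -> H
Bits 00 -> B


Decoded message: HHAAHB


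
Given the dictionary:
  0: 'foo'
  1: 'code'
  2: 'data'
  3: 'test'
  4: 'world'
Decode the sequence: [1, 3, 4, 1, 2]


Look up each index in the dictionary:
  1 -> 'code'
  3 -> 'test'
  4 -> 'world'
  1 -> 'code'
  2 -> 'data'

Decoded: "code test world code data"


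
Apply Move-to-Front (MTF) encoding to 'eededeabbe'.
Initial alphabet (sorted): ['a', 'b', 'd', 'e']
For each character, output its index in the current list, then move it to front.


MTF encoding:
'e': index 3 in ['a', 'b', 'd', 'e'] -> ['e', 'a', 'b', 'd']
'e': index 0 in ['e', 'a', 'b', 'd'] -> ['e', 'a', 'b', 'd']
'd': index 3 in ['e', 'a', 'b', 'd'] -> ['d', 'e', 'a', 'b']
'e': index 1 in ['d', 'e', 'a', 'b'] -> ['e', 'd', 'a', 'b']
'd': index 1 in ['e', 'd', 'a', 'b'] -> ['d', 'e', 'a', 'b']
'e': index 1 in ['d', 'e', 'a', 'b'] -> ['e', 'd', 'a', 'b']
'a': index 2 in ['e', 'd', 'a', 'b'] -> ['a', 'e', 'd', 'b']
'b': index 3 in ['a', 'e', 'd', 'b'] -> ['b', 'a', 'e', 'd']
'b': index 0 in ['b', 'a', 'e', 'd'] -> ['b', 'a', 'e', 'd']
'e': index 2 in ['b', 'a', 'e', 'd'] -> ['e', 'b', 'a', 'd']


Output: [3, 0, 3, 1, 1, 1, 2, 3, 0, 2]


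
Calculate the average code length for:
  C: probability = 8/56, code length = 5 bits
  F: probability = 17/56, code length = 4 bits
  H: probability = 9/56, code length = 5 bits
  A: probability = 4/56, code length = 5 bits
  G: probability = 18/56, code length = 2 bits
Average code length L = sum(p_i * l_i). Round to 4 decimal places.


Weighted contributions p_i * l_i:
  C: (8/56) * 5 = 40/56
  F: (17/56) * 4 = 68/56
  H: (9/56) * 5 = 45/56
  A: (4/56) * 5 = 20/56
  G: (18/56) * 2 = 36/56
Sum = (40 + 68 + 45 + 20 + 36)/56 = 209/56

L = 209/56 = 3.7321 bits/symbol


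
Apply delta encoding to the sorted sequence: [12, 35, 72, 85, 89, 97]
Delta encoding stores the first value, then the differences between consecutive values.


First value: 12
Deltas:
  35 - 12 = 23
  72 - 35 = 37
  85 - 72 = 13
  89 - 85 = 4
  97 - 89 = 8


Delta encoded: [12, 23, 37, 13, 4, 8]


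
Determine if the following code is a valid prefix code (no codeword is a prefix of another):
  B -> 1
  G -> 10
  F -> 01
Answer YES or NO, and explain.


Checking each pair (does one codeword prefix another?):
  B='1' vs G='10': prefix -- VIOLATION

NO -- this is NOT a valid prefix code. B (1) is a prefix of G (10).


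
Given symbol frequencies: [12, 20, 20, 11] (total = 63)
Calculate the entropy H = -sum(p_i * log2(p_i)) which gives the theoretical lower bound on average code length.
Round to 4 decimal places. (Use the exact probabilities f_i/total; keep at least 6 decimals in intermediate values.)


Per-symbol terms -p_i * log2(p_i) with p_i = f_i/63:
  p = 12/63 = 0.190476: log2(p) = -2.392317, -p*log2(p) = 0.455680
  p = 20/63 = 0.317460: log2(p) = -1.655352, -p*log2(p) = 0.525509
  p = 20/63 = 0.317460: log2(p) = -1.655352, -p*log2(p) = 0.525509
  p = 11/63 = 0.174603: log2(p) = -2.517848, -p*log2(p) = 0.439624
H = 0.455680 + 0.525509 + 0.525509 + 0.439624 = 1.946322

H = 1.9463 bits/symbol


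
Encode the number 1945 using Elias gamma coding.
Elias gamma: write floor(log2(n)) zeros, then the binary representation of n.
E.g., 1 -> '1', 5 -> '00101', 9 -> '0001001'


num_bits = floor(log2(1945)) + 1 = 11
leading_zeros = num_bits - 1 = 10
binary(1945) = 11110011001

Elias gamma(1945) = '0000000000' + '11110011001' = 000000000011110011001 (21 bits)


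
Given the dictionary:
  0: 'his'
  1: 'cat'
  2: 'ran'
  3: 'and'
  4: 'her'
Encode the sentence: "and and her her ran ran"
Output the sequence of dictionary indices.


Look up each word in the dictionary:
  'and' -> 3
  'and' -> 3
  'her' -> 4
  'her' -> 4
  'ran' -> 2
  'ran' -> 2

Encoded: [3, 3, 4, 4, 2, 2]


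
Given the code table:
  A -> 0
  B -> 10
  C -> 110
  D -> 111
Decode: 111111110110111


Decoding:
111 -> D
111 -> D
110 -> C
110 -> C
111 -> D


Result: DDCCD


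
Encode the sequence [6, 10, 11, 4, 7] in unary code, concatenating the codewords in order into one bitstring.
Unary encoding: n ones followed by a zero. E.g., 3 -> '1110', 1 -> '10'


Encode each number as n ones followed by a terminating 0:
  6 -> 1111110 (7 bits)
  10 -> 11111111110 (11 bits)
  11 -> 111111111110 (12 bits)
  4 -> 11110 (5 bits)
  7 -> 11111110 (8 bits)
Total length = 7 + 11 + 12 + 5 + 8 = 43 bits.

Unary([6, 10, 11, 4, 7]) = 1111110111111111101111111111101111011111110 (43 bits)


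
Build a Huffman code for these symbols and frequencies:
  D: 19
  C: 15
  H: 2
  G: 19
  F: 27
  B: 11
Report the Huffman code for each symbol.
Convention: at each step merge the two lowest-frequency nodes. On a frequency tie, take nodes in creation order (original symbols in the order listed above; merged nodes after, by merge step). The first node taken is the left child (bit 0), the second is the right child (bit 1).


Huffman tree construction:
Step 1: Merge H(2) + B(11) = 13
Step 2: Merge (H+B)(13) + C(15) = 28
Step 3: Merge D(19) + G(19) = 38
Step 4: Merge F(27) + ((H+B)+C)(28) = 55
Step 5: Merge (D+G)(38) + (F+((H+B)+C))(55) = 93
Read each symbol's code off the tree from the root (left child = 0, right child = 1).

Codes:
  D: 00 (length 2)
  C: 111 (length 3)
  H: 1100 (length 4)
  G: 01 (length 2)
  F: 10 (length 2)
  B: 1101 (length 4)
Average code length: 227/93 = 2.4409 bits/symbol


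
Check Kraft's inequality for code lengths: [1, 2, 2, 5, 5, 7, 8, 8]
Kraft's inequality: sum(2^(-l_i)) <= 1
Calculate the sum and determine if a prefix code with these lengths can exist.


Sum = 2^(-1) + 2^(-2) + 2^(-2) + 2^(-5) + 2^(-5) + 2^(-7) + 2^(-8) + 2^(-8)
    = 0.5 + 0.25 + 0.25 + 0.03125 + 0.03125 + 0.0078125 + 0.00390625 + 0.00390625
    = 276/256 = 1.078125
Since 1.078125 > 1, Kraft's inequality is NOT satisfied.
A prefix code with these lengths CANNOT exist.

Kraft sum = 1.078125. Not satisfied.


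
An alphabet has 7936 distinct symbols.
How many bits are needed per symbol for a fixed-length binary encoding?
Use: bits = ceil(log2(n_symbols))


log2(7936) = 12.9542
Bracket: 2^12 = 4096 < 7936 <= 2^13 = 8192
So ceil(log2(7936)) = 13

bits = ceil(log2(7936)) = ceil(12.9542) = 13 bits


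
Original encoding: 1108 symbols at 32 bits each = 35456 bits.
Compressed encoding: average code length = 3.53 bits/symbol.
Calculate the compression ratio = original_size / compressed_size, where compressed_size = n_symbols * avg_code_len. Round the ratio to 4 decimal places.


original_size = n_symbols * orig_bits = 1108 * 32 = 35456 bits
compressed_size = n_symbols * avg_code_len = 1108 * 3.53 = 3911.24 bits
ratio = original_size / compressed_size = 35456 / 3911.24 = 9.0652

Compression ratio = 9.0652


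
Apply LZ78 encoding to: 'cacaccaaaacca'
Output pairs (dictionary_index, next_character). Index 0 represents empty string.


LZ78 encoding steps:
Dictionary: {0: ''}
Step 1: w='' (idx 0), next='c' -> output (0, 'c'), add 'c' as idx 1
Step 2: w='' (idx 0), next='a' -> output (0, 'a'), add 'a' as idx 2
Step 3: w='c' (idx 1), next='a' -> output (1, 'a'), add 'ca' as idx 3
Step 4: w='c' (idx 1), next='c' -> output (1, 'c'), add 'cc' as idx 4
Step 5: w='a' (idx 2), next='a' -> output (2, 'a'), add 'aa' as idx 5
Step 6: w='aa' (idx 5), next='c' -> output (5, 'c'), add 'aac' as idx 6
Step 7: w='ca' (idx 3), end of input -> output (3, '')


Encoded: [(0, 'c'), (0, 'a'), (1, 'a'), (1, 'c'), (2, 'a'), (5, 'c'), (3, '')]


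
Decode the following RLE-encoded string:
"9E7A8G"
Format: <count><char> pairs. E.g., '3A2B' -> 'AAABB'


Expanding each <count><char> pair:
  9E -> 'EEEEEEEEE'
  7A -> 'AAAAAAA'
  8G -> 'GGGGGGGG'

Decoded = EEEEEEEEEAAAAAAAGGGGGGGG


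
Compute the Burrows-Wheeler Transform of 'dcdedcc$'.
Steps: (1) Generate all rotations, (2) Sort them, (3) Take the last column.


Rotations (sorted):
  0: $dcdedcc -> last char: c
  1: c$dcdedc -> last char: c
  2: cc$dcded -> last char: d
  3: cdedcc$d -> last char: d
  4: dcc$dcde -> last char: e
  5: dcdedcc$ -> last char: $
  6: dedcc$dc -> last char: c
  7: edcc$dcd -> last char: d


BWT = ccdde$cd


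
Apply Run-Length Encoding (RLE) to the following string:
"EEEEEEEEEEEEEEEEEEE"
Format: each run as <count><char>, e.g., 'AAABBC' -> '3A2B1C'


Scanning runs left to right:
  i=0: run of 'E' x 19 -> '19E'

RLE = 19E


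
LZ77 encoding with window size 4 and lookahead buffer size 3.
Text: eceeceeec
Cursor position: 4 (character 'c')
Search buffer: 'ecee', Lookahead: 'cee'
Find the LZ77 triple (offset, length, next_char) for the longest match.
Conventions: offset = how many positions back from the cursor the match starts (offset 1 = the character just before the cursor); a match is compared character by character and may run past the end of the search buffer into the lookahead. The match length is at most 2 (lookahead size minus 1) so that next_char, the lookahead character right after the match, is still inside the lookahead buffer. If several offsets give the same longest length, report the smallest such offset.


Try each offset into the search buffer:
  offset=1 (pos 3, char 'e'): match length 0
  offset=2 (pos 2, char 'e'): match length 0
  offset=3 (pos 1, char 'c'): match length 2
  offset=4 (pos 0, char 'e'): match length 0
Longest match has length 2 at offset 3.
next_char = character at position 4 + 2 = 6 -> 'e'

Best match: offset=3, length=2 (matching 'ce' starting at position 1)
LZ77 triple: (3, 2, 'e')


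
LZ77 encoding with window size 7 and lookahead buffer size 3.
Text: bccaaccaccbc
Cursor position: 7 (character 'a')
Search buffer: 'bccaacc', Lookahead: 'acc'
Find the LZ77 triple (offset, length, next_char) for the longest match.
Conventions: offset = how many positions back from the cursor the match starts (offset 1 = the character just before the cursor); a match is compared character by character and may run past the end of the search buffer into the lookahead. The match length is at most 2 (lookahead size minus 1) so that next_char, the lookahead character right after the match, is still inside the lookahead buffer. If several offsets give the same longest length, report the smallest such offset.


Try each offset into the search buffer:
  offset=1 (pos 6, char 'c'): match length 0
  offset=2 (pos 5, char 'c'): match length 0
  offset=3 (pos 4, char 'a'): match length 2
  offset=4 (pos 3, char 'a'): match length 1
  offset=5 (pos 2, char 'c'): match length 0
  offset=6 (pos 1, char 'c'): match length 0
  offset=7 (pos 0, char 'b'): match length 0
Longest match has length 2 at offset 3.
next_char = character at position 7 + 2 = 9 -> 'c'

Best match: offset=3, length=2 (matching 'ac' starting at position 4)
LZ77 triple: (3, 2, 'c')


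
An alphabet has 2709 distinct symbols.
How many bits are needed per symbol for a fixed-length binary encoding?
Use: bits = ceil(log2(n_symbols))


log2(2709) = 11.4035
Bracket: 2^11 = 2048 < 2709 <= 2^12 = 4096
So ceil(log2(2709)) = 12

bits = ceil(log2(2709)) = ceil(11.4035) = 12 bits


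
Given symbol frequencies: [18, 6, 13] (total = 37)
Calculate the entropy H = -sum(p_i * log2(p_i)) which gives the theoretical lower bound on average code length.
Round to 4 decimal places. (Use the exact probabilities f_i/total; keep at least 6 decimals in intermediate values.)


Per-symbol terms -p_i * log2(p_i) with p_i = f_i/37:
  p = 18/37 = 0.486486: log2(p) = -1.039528, -p*log2(p) = 0.505717
  p = 6/37 = 0.162162: log2(p) = -2.624491, -p*log2(p) = 0.425593
  p = 13/37 = 0.351351: log2(p) = -1.509014, -p*log2(p) = 0.530194
H = 0.505717 + 0.425593 + 0.530194 = 1.461504

H = 1.4615 bits/symbol


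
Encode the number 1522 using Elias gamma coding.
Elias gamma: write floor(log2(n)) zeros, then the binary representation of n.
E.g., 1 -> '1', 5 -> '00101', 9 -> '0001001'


num_bits = floor(log2(1522)) + 1 = 11
leading_zeros = num_bits - 1 = 10
binary(1522) = 10111110010

Elias gamma(1522) = '0000000000' + '10111110010' = 000000000010111110010 (21 bits)


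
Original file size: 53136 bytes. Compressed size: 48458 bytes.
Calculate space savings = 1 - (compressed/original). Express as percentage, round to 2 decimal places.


ratio = compressed/original = 48458/53136 = 0.911962
savings = 1 - ratio = 1 - 0.911962 = 0.088038
as a percentage: 0.088038 * 100 = 8.8%

Space savings = 1 - 48458/53136 = 8.8%


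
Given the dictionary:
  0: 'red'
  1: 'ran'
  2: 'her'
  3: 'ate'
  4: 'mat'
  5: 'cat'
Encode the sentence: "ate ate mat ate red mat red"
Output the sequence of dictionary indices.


Look up each word in the dictionary:
  'ate' -> 3
  'ate' -> 3
  'mat' -> 4
  'ate' -> 3
  'red' -> 0
  'mat' -> 4
  'red' -> 0

Encoded: [3, 3, 4, 3, 0, 4, 0]


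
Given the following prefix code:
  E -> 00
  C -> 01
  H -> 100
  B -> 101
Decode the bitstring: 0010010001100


Decoding step by step:
Bits 00 -> E
Bits 100 -> H
Bits 100 -> H
Bits 01 -> C
Bits 100 -> H


Decoded message: EHHCH


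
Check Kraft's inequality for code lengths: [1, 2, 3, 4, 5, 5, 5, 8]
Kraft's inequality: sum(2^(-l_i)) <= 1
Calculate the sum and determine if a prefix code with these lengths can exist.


Sum = 2^(-1) + 2^(-2) + 2^(-3) + 2^(-4) + 2^(-5) + 2^(-5) + 2^(-5) + 2^(-8)
    = 0.5 + 0.25 + 0.125 + 0.0625 + 0.03125 + 0.03125 + 0.03125 + 0.00390625
    = 265/256 = 1.03515625
Since 1.03515625 > 1, Kraft's inequality is NOT satisfied.
A prefix code with these lengths CANNOT exist.

Kraft sum = 1.03515625. Not satisfied.


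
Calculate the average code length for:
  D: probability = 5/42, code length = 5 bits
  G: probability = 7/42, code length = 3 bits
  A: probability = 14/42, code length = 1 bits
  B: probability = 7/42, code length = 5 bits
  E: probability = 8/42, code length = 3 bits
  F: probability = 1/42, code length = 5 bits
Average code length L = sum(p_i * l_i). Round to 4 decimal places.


Weighted contributions p_i * l_i:
  D: (5/42) * 5 = 25/42
  G: (7/42) * 3 = 21/42
  A: (14/42) * 1 = 14/42
  B: (7/42) * 5 = 35/42
  E: (8/42) * 3 = 24/42
  F: (1/42) * 5 = 5/42
Sum = (25 + 21 + 14 + 35 + 24 + 5)/42 = 124/42

L = 124/42 = 2.9524 bits/symbol


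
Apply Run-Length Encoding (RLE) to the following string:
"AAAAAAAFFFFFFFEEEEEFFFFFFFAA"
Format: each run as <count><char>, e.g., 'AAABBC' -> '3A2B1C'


Scanning runs left to right:
  i=0: run of 'A' x 7 -> '7A'
  i=7: run of 'F' x 7 -> '7F'
  i=14: run of 'E' x 5 -> '5E'
  i=19: run of 'F' x 7 -> '7F'
  i=26: run of 'A' x 2 -> '2A'

RLE = 7A7F5E7F2A


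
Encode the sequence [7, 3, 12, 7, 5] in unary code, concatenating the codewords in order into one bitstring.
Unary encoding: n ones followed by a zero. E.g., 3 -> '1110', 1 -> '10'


Encode each number as n ones followed by a terminating 0:
  7 -> 11111110 (8 bits)
  3 -> 1110 (4 bits)
  12 -> 1111111111110 (13 bits)
  7 -> 11111110 (8 bits)
  5 -> 111110 (6 bits)
Total length = 8 + 4 + 13 + 8 + 6 = 39 bits.

Unary([7, 3, 12, 7, 5]) = 111111101110111111111111011111110111110 (39 bits)


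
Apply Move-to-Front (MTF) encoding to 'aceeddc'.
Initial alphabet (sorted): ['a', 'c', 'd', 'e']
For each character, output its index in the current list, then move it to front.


MTF encoding:
'a': index 0 in ['a', 'c', 'd', 'e'] -> ['a', 'c', 'd', 'e']
'c': index 1 in ['a', 'c', 'd', 'e'] -> ['c', 'a', 'd', 'e']
'e': index 3 in ['c', 'a', 'd', 'e'] -> ['e', 'c', 'a', 'd']
'e': index 0 in ['e', 'c', 'a', 'd'] -> ['e', 'c', 'a', 'd']
'd': index 3 in ['e', 'c', 'a', 'd'] -> ['d', 'e', 'c', 'a']
'd': index 0 in ['d', 'e', 'c', 'a'] -> ['d', 'e', 'c', 'a']
'c': index 2 in ['d', 'e', 'c', 'a'] -> ['c', 'd', 'e', 'a']


Output: [0, 1, 3, 0, 3, 0, 2]


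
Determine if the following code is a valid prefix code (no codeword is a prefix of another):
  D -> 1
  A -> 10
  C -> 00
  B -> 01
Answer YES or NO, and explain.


Checking each pair (does one codeword prefix another?):
  D='1' vs A='10': prefix -- VIOLATION

NO -- this is NOT a valid prefix code. D (1) is a prefix of A (10).


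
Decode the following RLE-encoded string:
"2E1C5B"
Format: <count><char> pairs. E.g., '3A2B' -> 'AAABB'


Expanding each <count><char> pair:
  2E -> 'EE'
  1C -> 'C'
  5B -> 'BBBBB'

Decoded = EECBBBBB


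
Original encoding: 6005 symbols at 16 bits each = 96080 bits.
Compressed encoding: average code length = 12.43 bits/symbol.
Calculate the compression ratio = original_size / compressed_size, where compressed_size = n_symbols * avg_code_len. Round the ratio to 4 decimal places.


original_size = n_symbols * orig_bits = 6005 * 16 = 96080 bits
compressed_size = n_symbols * avg_code_len = 6005 * 12.43 = 74642.15 bits
ratio = original_size / compressed_size = 96080 / 74642.15 = 1.2872

Compression ratio = 1.2872


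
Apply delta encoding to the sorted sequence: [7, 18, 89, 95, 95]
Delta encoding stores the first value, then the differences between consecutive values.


First value: 7
Deltas:
  18 - 7 = 11
  89 - 18 = 71
  95 - 89 = 6
  95 - 95 = 0


Delta encoded: [7, 11, 71, 6, 0]


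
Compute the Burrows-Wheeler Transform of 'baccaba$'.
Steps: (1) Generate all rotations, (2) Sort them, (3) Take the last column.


Rotations (sorted):
  0: $baccaba -> last char: a
  1: a$baccab -> last char: b
  2: aba$bacc -> last char: c
  3: accaba$b -> last char: b
  4: ba$bacca -> last char: a
  5: baccaba$ -> last char: $
  6: caba$bac -> last char: c
  7: ccaba$ba -> last char: a


BWT = abcba$ca


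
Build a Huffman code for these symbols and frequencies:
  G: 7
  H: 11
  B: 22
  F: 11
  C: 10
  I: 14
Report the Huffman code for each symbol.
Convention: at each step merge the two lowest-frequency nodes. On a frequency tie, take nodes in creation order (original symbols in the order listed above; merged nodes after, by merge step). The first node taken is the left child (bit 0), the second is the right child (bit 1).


Huffman tree construction:
Step 1: Merge G(7) + C(10) = 17
Step 2: Merge H(11) + F(11) = 22
Step 3: Merge I(14) + (G+C)(17) = 31
Step 4: Merge B(22) + (H+F)(22) = 44
Step 5: Merge (I+(G+C))(31) + (B+(H+F))(44) = 75
Read each symbol's code off the tree from the root (left child = 0, right child = 1).

Codes:
  G: 010 (length 3)
  H: 110 (length 3)
  B: 10 (length 2)
  F: 111 (length 3)
  C: 011 (length 3)
  I: 00 (length 2)
Average code length: 189/75 = 2.5200 bits/symbol


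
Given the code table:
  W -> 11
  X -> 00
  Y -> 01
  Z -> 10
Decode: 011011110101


Decoding:
01 -> Y
10 -> Z
11 -> W
11 -> W
01 -> Y
01 -> Y


Result: YZWWYY


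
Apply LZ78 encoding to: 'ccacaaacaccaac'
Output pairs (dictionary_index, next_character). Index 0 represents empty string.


LZ78 encoding steps:
Dictionary: {0: ''}
Step 1: w='' (idx 0), next='c' -> output (0, 'c'), add 'c' as idx 1
Step 2: w='c' (idx 1), next='a' -> output (1, 'a'), add 'ca' as idx 2
Step 3: w='ca' (idx 2), next='a' -> output (2, 'a'), add 'caa' as idx 3
Step 4: w='' (idx 0), next='a' -> output (0, 'a'), add 'a' as idx 4
Step 5: w='ca' (idx 2), next='c' -> output (2, 'c'), add 'cac' as idx 5
Step 6: w='caa' (idx 3), next='c' -> output (3, 'c'), add 'caac' as idx 6


Encoded: [(0, 'c'), (1, 'a'), (2, 'a'), (0, 'a'), (2, 'c'), (3, 'c')]
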